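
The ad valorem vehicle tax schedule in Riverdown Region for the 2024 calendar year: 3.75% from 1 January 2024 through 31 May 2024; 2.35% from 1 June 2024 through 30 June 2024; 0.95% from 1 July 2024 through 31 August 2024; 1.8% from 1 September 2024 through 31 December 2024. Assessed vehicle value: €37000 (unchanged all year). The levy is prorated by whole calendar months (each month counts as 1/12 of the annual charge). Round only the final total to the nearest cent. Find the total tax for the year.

€931.17

1 January – 31 May 2024: 5 months at 3.75% → €37000 × 3.75% × 5/12 = €578.1250
1 June – 30 June 2024: 1 month at 2.35% → €37000 × 2.35% × 1/12 = €72.4583
1 July – 31 August 2024: 2 months at 0.95% → €37000 × 0.95% × 2/12 = €58.5833
1 September – 31 December 2024: 4 months at 1.8% → €37000 × 1.8% × 4/12 = €222.0000
Total = €931.1667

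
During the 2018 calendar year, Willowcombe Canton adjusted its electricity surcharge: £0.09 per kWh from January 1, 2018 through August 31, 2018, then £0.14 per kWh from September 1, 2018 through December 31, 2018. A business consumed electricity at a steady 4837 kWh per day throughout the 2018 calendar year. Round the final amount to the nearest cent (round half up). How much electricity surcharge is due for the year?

£188401.15

January 1 – August 31, 2018: 243 days × 4837 kWh/day = 1,175,391 kWh at £0.09/kWh → £105785.19
September 1 – December 31, 2018: 122 days × 4837 kWh/day = 590,114 kWh at £0.14/kWh → £82615.96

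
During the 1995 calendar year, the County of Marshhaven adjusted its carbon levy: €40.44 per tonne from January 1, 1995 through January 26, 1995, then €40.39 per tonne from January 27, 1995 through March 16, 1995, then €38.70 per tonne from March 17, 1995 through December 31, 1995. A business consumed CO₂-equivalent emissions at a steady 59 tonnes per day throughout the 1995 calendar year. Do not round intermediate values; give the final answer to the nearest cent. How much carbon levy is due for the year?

€840959.45

January 1 – January 26, 1995: 26 days × 59 tonnes/day = 1,534 tonnes at €40.44/tonne → €62034.96
January 27 – March 16, 1995: 49 days × 59 tonnes/day = 2,891 tonnes at €40.39/tonne → €116767.49
March 17 – December 31, 1995: 290 days × 59 tonnes/day = 17,110 tonnes at €38.70/tonne → €662157.00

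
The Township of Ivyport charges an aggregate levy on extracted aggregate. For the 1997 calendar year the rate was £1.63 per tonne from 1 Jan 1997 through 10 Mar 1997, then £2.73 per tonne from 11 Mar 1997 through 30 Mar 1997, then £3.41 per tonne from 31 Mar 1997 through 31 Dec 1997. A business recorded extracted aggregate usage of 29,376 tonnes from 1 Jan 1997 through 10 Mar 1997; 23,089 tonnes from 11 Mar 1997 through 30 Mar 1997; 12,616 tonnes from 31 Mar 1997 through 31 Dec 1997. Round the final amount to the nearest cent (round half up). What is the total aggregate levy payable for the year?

1 Jan – 10 Mar 1997: 29,376 tonnes at £1.63/tonne → £47,882.88
11 Mar – 30 Mar 1997: 23,089 tonnes at £2.73/tonne → £63,032.97
31 Mar – 31 Dec 1997: 12,616 tonnes at £3.41/tonne → £43,020.56

£153,936.41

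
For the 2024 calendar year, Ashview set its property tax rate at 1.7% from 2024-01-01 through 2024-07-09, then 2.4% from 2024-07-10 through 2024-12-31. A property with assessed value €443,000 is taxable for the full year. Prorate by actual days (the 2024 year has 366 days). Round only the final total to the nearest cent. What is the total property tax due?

2024-01-01 to 2024-07-09: 191 days at 1.7% → €443,000 × 1.7% × 191/366 = €3,930.1120
2024-07-10 to 2024-12-31: 175 days at 2.4% → €443,000 × 2.4% × 175/366 = €5,083.6066
Total = €9,013.7186

€9,013.72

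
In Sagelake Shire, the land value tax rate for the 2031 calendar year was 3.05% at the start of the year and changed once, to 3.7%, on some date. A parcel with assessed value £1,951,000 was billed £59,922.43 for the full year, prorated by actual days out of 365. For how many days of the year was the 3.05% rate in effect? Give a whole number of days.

Let d = days at the first rate; then 365 − d days at the second rate.
£1,951,000 × [3.05%·d + 3.7%·(365−d)] / 365 = £59,922.43
Solving gives d = 353, so the new rate took effect on 20 Dec 2031.

353 days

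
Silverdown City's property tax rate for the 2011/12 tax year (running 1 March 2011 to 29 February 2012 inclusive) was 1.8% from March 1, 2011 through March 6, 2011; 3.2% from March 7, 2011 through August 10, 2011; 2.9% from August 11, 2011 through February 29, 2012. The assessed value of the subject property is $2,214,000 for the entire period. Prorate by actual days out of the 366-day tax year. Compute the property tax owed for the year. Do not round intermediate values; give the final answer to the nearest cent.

March 1 – March 6, 2011: 6 days at 1.8% → $2,214,000 × 1.8% × 6/366 = $653.3115
March 7 – August 10, 2011: 157 days at 3.2% → $2,214,000 × 3.2% × 157/366 = $30,391.0820
August 11, 2011 – February 29, 2012: 203 days at 2.9% → $2,214,000 × 2.9% × 203/366 = $35,611.5246
Total = $66,655.9180

$66,655.92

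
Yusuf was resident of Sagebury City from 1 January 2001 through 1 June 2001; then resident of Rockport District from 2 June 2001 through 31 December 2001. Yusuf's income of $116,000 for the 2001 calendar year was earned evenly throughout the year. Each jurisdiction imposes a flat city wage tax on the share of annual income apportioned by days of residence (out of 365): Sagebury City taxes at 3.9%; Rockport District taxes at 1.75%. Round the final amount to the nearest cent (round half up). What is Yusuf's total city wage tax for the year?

Sagebury City, 1 January – 1 June 2001: 152 days → $116,000 × 3.9% × 152/365 = $1,883.9671
Rockport District, 2 June – 31 December 2001: 213 days → $116,000 × 1.75% × 213/365 = $1,184.6301
Total = $3,068.5973

$3,068.60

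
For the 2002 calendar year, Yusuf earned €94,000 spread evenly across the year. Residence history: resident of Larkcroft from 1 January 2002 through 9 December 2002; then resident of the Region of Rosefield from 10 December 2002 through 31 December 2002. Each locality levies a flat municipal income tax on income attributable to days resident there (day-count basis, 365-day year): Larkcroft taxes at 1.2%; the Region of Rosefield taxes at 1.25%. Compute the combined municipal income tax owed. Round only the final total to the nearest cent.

Larkcroft, 1 January – 9 December 2002: 343 days → €94,000 × 1.2% × 343/365 = €1,060.0110
The Region of Rosefield, 10 December – 31 December 2002: 22 days → €94,000 × 1.25% × 22/365 = €70.8219
Total = €1,130.8329

€1,130.83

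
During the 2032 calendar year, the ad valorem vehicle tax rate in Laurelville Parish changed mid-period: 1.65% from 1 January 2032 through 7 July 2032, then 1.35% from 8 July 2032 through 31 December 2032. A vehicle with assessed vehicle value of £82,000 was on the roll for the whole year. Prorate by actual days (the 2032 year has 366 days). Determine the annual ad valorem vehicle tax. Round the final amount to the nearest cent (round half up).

£1,234.03

1 January – 7 July 2032: 189 days at 1.65% → £82,000 × 1.65% × 189/366 = £698.6803
8 July – 31 December 2032: 177 days at 1.35% → £82,000 × 1.35% × 177/366 = £535.3525
Total = £1,234.0328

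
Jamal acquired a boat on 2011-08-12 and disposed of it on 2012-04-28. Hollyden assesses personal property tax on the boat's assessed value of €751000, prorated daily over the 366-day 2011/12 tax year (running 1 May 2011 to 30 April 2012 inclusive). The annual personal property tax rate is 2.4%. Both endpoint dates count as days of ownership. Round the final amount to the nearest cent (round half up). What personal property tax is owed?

€12853.18

Days held (2011-08-12 to 2012-04-28): 261 out of 366
Tax = €751000 × 2.4% × 261/366 = €12853.1803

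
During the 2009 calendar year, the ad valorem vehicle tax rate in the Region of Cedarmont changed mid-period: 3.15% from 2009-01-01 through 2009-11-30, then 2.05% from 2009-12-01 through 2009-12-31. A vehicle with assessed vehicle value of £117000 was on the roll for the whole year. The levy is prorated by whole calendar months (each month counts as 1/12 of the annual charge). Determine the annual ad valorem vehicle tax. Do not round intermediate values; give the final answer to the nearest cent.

2009-01-01 to 2009-11-30: 11 months at 3.15% → £117000 × 3.15% × 11/12 = £3378.3750
2009-12-01 to 2009-12-31: 1 month at 2.05% → £117000 × 2.05% × 1/12 = £199.8750
Total = £3578.2500

£3578.25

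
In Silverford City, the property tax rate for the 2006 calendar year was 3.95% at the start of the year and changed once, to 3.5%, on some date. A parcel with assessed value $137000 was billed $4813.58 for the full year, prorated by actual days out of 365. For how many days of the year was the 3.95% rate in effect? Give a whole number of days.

11 days

Let d = days at the first rate; then 365 − d days at the second rate.
$137000 × [3.95%·d + 3.5%·(365−d)] / 365 = $4813.58
Solving gives d = 11, so the new rate took effect on 12 January 2006.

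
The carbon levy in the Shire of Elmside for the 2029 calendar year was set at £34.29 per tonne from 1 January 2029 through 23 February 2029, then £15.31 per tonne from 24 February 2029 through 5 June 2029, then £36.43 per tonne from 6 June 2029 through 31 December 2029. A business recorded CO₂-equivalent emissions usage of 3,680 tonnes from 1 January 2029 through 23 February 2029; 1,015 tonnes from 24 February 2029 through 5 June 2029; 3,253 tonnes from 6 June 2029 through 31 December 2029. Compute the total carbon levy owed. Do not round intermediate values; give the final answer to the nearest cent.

1 January – 23 February 2029: 3,680 tonnes at £34.29/tonne → £126,187.20
24 February – 5 June 2029: 1,015 tonnes at £15.31/tonne → £15,539.65
6 June – 31 December 2029: 3,253 tonnes at £36.43/tonne → £118,506.79

£260,233.64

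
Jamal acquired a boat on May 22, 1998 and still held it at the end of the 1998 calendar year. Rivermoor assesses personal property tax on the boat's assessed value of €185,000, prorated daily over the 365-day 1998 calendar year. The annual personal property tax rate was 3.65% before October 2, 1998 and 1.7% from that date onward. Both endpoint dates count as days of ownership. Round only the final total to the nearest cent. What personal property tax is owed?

€3,244.60

May 22 – October 1, 1998: 133 days at 3.65% → €185,000 × 3.65% × 133/365 = €2,460.5000
October 2 – December 31, 1998: 91 days at 1.7% → €185,000 × 1.7% × 91/365 = €784.0959
Total = €3,244.5959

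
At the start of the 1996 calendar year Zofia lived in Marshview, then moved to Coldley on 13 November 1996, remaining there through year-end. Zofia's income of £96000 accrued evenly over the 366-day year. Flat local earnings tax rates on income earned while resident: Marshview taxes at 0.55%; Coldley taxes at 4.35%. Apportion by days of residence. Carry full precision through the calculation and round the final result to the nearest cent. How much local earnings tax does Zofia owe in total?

Marshview, 1 January – 12 November 1996: 317 days → £96000 × 0.55% × 317/366 = £457.3115
Coldley, 13 November – 31 December 1996: 49 days → £96000 × 4.35% × 49/366 = £559.0820
Total = £1016.3934

£1016.39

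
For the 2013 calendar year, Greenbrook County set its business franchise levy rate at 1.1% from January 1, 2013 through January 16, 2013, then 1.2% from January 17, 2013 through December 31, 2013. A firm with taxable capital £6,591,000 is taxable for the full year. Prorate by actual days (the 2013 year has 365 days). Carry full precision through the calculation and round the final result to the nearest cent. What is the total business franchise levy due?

£78,803.08

January 1 – January 16, 2013: 16 days at 1.1% → £6,591,000 × 1.1% × 16/365 = £3,178.1260
January 17 – December 31, 2013: 349 days at 1.2% → £6,591,000 × 1.2% × 349/365 = £75,624.9534
Total = £78,803.0795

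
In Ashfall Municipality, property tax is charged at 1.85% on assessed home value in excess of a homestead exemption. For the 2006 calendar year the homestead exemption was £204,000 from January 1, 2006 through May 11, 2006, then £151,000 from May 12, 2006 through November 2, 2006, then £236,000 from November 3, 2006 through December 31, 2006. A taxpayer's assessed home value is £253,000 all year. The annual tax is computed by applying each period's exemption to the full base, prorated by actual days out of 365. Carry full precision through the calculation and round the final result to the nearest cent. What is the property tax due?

January 1 – May 11, 2006: 131 days, exemption £204,000 → (£253,000 − £204,000) × 1.85% × 131/365 = £325.3466
May 12 – November 2, 2006: 175 days, exemption £151,000 → (£253,000 − £151,000) × 1.85% × 175/365 = £904.7260
November 3 – December 31, 2006: 59 days, exemption £236,000 → (£253,000 − £236,000) × 1.85% × 59/365 = £50.8370
Total = £1,280.9096

£1,280.91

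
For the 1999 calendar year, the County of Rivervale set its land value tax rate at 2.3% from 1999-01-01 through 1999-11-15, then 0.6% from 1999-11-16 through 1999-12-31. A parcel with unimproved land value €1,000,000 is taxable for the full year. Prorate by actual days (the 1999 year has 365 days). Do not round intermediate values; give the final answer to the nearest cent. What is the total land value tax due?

€20,857.53

1999-01-01 to 1999-11-15: 319 days at 2.3% → €1,000,000 × 2.3% × 319/365 = €20,101.3699
1999-11-16 to 1999-12-31: 46 days at 0.6% → €1,000,000 × 0.6% × 46/365 = €756.1644
Total = €20,857.5342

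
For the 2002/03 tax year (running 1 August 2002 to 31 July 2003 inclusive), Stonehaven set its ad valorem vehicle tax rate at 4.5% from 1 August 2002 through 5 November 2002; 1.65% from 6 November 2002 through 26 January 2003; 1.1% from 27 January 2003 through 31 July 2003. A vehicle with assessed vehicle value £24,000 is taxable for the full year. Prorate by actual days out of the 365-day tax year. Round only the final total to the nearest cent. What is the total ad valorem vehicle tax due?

£510.51

1 August – 5 November 2002: 97 days at 4.5% → £24,000 × 4.5% × 97/365 = £287.0137
6 November 2002 – 26 January 2003: 82 days at 1.65% → £24,000 × 1.65% × 82/365 = £88.9644
27 January – 31 July 2003: 186 days at 1.1% → £24,000 × 1.1% × 186/365 = £134.5315
Total = £510.5096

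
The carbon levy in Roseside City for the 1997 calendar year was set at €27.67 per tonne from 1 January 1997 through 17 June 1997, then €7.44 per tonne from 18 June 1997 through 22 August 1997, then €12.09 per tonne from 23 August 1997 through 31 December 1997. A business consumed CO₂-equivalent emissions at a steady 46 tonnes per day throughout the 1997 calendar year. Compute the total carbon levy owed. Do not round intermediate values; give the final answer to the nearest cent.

€309,275.94

1 January – 17 June 1997: 168 days × 46 tonnes/day = 7,728 tonnes at €27.67/tonne → €213,833.76
18 June – 22 August 1997: 66 days × 46 tonnes/day = 3,036 tonnes at €7.44/tonne → €22,587.84
23 August – 31 December 1997: 131 days × 46 tonnes/day = 6,026 tonnes at €12.09/tonne → €72,854.34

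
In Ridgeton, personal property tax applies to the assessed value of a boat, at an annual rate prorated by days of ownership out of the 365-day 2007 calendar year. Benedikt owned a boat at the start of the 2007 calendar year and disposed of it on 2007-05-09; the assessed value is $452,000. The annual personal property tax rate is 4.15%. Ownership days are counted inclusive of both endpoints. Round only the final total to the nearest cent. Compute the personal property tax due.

Days held (2007-01-01 to 2007-05-09): 129 out of 365
Tax = $452,000 × 4.15% × 129/365 = $6,629.5397

$6,629.54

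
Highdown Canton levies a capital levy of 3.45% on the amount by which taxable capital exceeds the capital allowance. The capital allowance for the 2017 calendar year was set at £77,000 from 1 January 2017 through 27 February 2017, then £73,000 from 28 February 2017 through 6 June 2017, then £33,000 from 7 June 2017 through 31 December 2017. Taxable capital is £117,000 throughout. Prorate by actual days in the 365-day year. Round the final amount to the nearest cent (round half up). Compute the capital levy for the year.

1 January – 27 February 2017: 58 days, exemption £77,000 → (£117,000 − £77,000) × 3.45% × 58/365 = £219.2877
28 February – 6 June 2017: 99 days, exemption £73,000 → (£117,000 − £73,000) × 3.45% × 99/365 = £411.7315
7 June – 31 December 2017: 208 days, exemption £33,000 → (£117,000 − £33,000) × 3.45% × 208/365 = £1,651.4630
Total = £2,282.4822

£2,282.48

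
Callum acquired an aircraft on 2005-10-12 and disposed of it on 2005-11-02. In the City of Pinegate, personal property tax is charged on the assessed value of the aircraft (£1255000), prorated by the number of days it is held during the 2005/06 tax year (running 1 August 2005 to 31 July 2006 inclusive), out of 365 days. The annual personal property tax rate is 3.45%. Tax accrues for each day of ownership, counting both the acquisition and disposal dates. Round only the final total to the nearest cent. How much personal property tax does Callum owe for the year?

Days held (2005-10-12 to 2005-11-02): 22 out of 365
Tax = £1255000 × 3.45% × 22/365 = £2609.7123

£2609.71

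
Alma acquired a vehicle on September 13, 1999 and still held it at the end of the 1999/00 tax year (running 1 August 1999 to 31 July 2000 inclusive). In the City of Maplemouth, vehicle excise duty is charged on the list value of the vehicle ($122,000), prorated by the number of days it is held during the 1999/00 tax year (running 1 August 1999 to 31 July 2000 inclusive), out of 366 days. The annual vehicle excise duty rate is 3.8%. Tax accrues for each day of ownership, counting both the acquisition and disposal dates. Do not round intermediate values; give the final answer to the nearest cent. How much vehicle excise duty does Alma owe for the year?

Days held (September 13, 1999 – July 31, 2000): 323 out of 366
Tax = $122,000 × 3.8% × 323/366 = $4,091.3333

$4,091.33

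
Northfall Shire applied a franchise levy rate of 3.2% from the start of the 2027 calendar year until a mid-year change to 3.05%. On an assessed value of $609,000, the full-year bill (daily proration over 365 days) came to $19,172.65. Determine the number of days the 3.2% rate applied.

Let d = days at the first rate; then 365 − d days at the second rate.
$609,000 × [3.2%·d + 3.05%·(365−d)] / 365 = $19,172.65
Solving gives d = 239, so the new rate took effect on 28 Aug 2027.

239 days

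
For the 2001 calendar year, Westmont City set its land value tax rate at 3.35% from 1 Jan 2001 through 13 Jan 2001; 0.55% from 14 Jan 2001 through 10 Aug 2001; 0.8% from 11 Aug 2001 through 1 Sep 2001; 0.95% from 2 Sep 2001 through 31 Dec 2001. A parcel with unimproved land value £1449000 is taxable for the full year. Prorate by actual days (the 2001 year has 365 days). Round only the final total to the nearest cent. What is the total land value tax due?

£11554.29

1 Jan – 13 Jan 2001: 13 days at 3.35% → £1449000 × 3.35% × 13/365 = £1728.8753
14 Jan – 10 Aug 2001: 209 days at 0.55% → £1449000 × 0.55% × 209/365 = £4563.3575
11 Aug – 1 Sep 2001: 22 days at 0.8% → £1449000 × 0.8% × 22/365 = £698.6959
2 Sep – 31 Dec 2001: 121 days at 0.95% → £1449000 × 0.95% × 121/365 = £4563.3575
Total = £11554.2863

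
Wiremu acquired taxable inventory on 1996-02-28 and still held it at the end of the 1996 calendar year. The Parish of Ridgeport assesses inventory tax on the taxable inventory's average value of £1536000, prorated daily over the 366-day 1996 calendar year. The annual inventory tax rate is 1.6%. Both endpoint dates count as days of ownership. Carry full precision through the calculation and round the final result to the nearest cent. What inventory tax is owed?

£20681.44

Days held (1996-02-28 to 1996-12-31): 308 out of 366
Tax = £1536000 × 1.6% × 308/366 = £20681.4426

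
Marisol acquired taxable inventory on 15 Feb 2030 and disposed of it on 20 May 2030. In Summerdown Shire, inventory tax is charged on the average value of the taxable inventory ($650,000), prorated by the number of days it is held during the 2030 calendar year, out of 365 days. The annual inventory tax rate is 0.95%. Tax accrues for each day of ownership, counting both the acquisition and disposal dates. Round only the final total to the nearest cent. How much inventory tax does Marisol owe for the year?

$1,607.19

Days held (15 Feb – 20 May 2030): 95 out of 365
Tax = $650,000 × 0.95% × 95/365 = $1,607.1918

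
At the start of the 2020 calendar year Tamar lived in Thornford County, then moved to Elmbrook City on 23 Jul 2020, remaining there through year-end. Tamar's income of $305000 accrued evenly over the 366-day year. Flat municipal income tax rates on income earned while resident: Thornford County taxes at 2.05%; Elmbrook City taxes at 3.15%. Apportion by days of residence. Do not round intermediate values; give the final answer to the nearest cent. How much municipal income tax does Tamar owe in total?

$7737.50

Thornford County, 1 Jan – 22 Jul 2020: 204 days → $305000 × 2.05% × 204/366 = $3485.0000
Elmbrook City, 23 Jul – 31 Dec 2020: 162 days → $305000 × 3.15% × 162/366 = $4252.5000
Total = $7737.5000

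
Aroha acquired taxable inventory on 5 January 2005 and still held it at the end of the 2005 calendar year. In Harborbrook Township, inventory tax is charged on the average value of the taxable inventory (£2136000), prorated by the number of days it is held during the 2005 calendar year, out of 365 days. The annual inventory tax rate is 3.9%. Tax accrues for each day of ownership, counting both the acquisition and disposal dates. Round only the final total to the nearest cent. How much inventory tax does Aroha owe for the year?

£82391.08

Days held (5 January – 31 December 2005): 361 out of 365
Tax = £2136000 × 3.9% × 361/365 = £82391.0795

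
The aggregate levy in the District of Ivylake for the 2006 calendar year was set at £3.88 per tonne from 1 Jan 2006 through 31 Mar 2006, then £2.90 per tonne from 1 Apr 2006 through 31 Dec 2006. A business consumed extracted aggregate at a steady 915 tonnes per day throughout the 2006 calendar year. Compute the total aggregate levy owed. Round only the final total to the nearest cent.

1 Jan – 31 Mar 2006: 90 days × 915 tonnes/day = 82,350 tonnes at £3.88/tonne → £319,518.00
1 Apr – 31 Dec 2006: 275 days × 915 tonnes/day = 251,625 tonnes at £2.90/tonne → £729,712.50

£1,049,230.50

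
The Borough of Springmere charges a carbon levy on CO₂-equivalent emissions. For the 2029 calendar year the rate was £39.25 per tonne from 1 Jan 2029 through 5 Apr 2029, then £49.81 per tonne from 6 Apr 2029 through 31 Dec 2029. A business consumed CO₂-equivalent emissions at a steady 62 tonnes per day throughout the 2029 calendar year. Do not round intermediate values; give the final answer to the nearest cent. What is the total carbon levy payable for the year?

1 Jan – 5 Apr 2029: 95 days × 62 tonnes/day = 5,890 tonnes at £39.25/tonne → £231,182.50
6 Apr – 31 Dec 2029: 270 days × 62 tonnes/day = 16,740 tonnes at £49.81/tonne → £833,819.40

£1,065,001.90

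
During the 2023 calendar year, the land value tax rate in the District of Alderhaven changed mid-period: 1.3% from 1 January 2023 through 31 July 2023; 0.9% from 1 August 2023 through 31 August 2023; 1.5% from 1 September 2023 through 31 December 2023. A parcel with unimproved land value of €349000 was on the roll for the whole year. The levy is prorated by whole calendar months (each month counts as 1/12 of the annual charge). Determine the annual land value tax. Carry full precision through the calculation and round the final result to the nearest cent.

€4653.33

1 January – 31 July 2023: 7 months at 1.3% → €349000 × 1.3% × 7/12 = €2646.5833
1 August – 31 August 2023: 1 month at 0.9% → €349000 × 0.9% × 1/12 = €261.7500
1 September – 31 December 2023: 4 months at 1.5% → €349000 × 1.5% × 4/12 = €1745.0000
Total = €4653.3333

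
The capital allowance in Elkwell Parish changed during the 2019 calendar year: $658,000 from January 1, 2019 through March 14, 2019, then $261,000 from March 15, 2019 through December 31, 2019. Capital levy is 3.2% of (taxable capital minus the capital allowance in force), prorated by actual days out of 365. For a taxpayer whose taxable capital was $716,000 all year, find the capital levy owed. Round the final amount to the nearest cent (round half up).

$12,019.20

January 1 – March 14, 2019: 73 days, exemption $658,000 → ($716,000 − $658,000) × 3.2% × 73/365 = $371.2000
March 15 – December 31, 2019: 292 days, exemption $261,000 → ($716,000 − $261,000) × 3.2% × 292/365 = $11,648.0000
Total = $12,019.2000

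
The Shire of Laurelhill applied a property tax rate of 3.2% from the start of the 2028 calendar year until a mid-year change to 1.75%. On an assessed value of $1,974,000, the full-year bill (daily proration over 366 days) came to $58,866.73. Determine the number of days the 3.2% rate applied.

Let d = days at the first rate; then 366 − d days at the second rate.
$1,974,000 × [3.2%·d + 1.75%·(366−d)] / 366 = $58,866.73
Solving gives d = 311, so the new rate took effect on 7 November 2028.

311 days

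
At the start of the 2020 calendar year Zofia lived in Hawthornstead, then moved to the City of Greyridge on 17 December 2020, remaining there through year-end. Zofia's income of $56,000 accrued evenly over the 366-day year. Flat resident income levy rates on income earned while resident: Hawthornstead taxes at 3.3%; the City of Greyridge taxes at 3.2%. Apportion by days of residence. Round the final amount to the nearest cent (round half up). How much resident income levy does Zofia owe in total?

$1,845.70

Hawthornstead, 1 January – 16 December 2020: 351 days → $56,000 × 3.3% × 351/366 = $1,772.2623
The City of Greyridge, 17 December – 31 December 2020: 15 days → $56,000 × 3.2% × 15/366 = $73.4426
Total = $1,845.7049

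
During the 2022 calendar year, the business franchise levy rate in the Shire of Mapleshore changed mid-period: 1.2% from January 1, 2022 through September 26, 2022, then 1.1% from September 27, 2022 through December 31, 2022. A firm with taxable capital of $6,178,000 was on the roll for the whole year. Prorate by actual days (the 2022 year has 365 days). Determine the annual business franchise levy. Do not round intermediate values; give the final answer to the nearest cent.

January 1 – September 26, 2022: 269 days at 1.2% → $6,178,000 × 1.2% × 269/365 = $54,637.2164
September 27 – December 31, 2022: 96 days at 1.1% → $6,178,000 × 1.1% × 96/365 = $17,873.8849
Total = $72,511.1014

$72,511.10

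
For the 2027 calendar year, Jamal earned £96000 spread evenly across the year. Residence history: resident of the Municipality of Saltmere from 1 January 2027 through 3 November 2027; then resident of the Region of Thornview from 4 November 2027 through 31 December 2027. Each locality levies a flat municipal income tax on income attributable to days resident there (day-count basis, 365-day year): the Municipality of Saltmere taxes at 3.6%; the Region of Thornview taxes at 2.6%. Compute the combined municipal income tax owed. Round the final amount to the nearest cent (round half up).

The Municipality of Saltmere, 1 January – 3 November 2027: 307 days → £96000 × 3.6% × 307/365 = £2906.8274
The Region of Thornview, 4 November – 31 December 2027: 58 days → £96000 × 2.6% × 58/365 = £396.6247
Total = £3303.4521

£3303.45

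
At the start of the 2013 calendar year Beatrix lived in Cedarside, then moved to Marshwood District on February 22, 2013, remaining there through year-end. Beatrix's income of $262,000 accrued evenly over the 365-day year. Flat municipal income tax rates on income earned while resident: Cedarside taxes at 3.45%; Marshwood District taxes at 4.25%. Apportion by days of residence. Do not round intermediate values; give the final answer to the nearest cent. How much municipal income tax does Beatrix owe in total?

Cedarside, January 1 – February 21, 2013: 52 days → $262,000 × 3.45% × 52/365 = $1,287.7479
Marshwood District, February 22 – December 31, 2013: 313 days → $262,000 × 4.25% × 313/365 = $9,548.6438
Total = $10,836.3918

$10,836.39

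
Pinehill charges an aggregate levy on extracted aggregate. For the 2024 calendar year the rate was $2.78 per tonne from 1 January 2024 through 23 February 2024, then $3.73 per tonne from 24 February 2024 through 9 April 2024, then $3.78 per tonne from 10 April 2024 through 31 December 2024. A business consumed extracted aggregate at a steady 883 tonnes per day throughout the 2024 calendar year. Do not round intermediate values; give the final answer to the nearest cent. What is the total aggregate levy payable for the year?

$1,171,899.94

1 January – 23 February 2024: 54 days × 883 tonnes/day = 47,682 tonnes at $2.78/tonne → $132,555.96
24 February – 9 April 2024: 46 days × 883 tonnes/day = 40,618 tonnes at $3.73/tonne → $151,505.14
10 April – 31 December 2024: 266 days × 883 tonnes/day = 234,878 tonnes at $3.78/tonne → $887,838.84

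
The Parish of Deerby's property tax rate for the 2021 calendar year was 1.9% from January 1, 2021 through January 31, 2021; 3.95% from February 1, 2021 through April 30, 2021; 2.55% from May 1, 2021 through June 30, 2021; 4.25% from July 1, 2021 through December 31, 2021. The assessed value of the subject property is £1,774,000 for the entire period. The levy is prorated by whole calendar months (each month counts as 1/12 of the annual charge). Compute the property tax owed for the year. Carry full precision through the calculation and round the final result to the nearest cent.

January 1 – January 31, 2021: 1 month at 1.9% → £1,774,000 × 1.9% × 1/12 = £2,808.8333
February 1 – April 30, 2021: 3 months at 3.95% → £1,774,000 × 3.95% × 3/12 = £17,518.2500
May 1 – June 30, 2021: 2 months at 2.55% → £1,774,000 × 2.55% × 2/12 = £7,539.5000
July 1 – December 31, 2021: 6 months at 4.25% → £1,774,000 × 4.25% × 6/12 = £37,697.5000
Total = £65,564.0833

£65,564.08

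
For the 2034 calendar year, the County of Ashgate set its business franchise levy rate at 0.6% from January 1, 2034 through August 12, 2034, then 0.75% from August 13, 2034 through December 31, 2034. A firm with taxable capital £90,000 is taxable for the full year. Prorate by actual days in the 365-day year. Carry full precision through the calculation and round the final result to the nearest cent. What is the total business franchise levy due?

£592.15

January 1 – August 12, 2034: 224 days at 0.6% → £90,000 × 0.6% × 224/365 = £331.3973
August 13 – December 31, 2034: 141 days at 0.75% → £90,000 × 0.75% × 141/365 = £260.7534
Total = £592.1507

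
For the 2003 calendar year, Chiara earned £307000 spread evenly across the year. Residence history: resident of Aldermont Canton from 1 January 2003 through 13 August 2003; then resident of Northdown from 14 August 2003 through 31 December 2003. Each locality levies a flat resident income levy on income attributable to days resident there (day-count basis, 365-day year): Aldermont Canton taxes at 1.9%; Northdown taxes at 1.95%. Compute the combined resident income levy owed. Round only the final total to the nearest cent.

£5891.88

Aldermont Canton, 1 January – 13 August 2003: 225 days → £307000 × 1.9% × 225/365 = £3595.6849
Northdown, 14 August – 31 December 2003: 140 days → £307000 × 1.95% × 140/365 = £2296.1918
Total = £5891.8767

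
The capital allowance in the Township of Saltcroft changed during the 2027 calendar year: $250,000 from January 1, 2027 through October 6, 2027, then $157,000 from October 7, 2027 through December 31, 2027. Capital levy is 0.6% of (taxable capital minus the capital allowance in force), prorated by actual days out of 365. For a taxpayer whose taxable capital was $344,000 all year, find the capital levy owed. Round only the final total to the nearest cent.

$695.47

January 1 – October 6, 2027: 279 days, exemption $250,000 → ($344,000 − $250,000) × 0.6% × 279/365 = $431.1123
October 7 – December 31, 2027: 86 days, exemption $157,000 → ($344,000 − $157,000) × 0.6% × 86/365 = $264.3616
Total = $695.4740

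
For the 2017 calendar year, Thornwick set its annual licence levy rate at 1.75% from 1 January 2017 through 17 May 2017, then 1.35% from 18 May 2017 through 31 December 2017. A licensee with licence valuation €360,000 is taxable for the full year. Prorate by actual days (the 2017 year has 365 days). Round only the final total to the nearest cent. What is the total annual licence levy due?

1 January – 17 May 2017: 137 days at 1.75% → €360,000 × 1.75% × 137/365 = €2,364.6575
18 May – 31 December 2017: 228 days at 1.35% → €360,000 × 1.35% × 228/365 = €3,035.8356
Total = €5,400.4932

€5,400.49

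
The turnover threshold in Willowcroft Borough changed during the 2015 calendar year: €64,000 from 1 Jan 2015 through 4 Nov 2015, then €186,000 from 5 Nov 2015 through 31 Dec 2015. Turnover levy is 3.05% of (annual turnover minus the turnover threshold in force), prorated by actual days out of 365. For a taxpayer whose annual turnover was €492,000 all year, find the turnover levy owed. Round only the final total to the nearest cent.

€12,472.91

1 Jan – 4 Nov 2015: 308 days, exemption €64,000 → (€492,000 − €64,000) × 3.05% × 308/365 = €11,015.4301
5 Nov – 31 Dec 2015: 57 days, exemption €186,000 → (€492,000 − €186,000) × 3.05% × 57/365 = €1,457.4822
Total = €12,472.9123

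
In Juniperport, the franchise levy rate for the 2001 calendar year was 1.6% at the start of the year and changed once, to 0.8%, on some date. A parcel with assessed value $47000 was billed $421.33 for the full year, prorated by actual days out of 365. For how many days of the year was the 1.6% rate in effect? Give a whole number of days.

44 days

Let d = days at the first rate; then 365 − d days at the second rate.
$47000 × [1.6%·d + 0.8%·(365−d)] / 365 = $421.33
Solving gives d = 44, so the new rate took effect on 14 Feb 2001.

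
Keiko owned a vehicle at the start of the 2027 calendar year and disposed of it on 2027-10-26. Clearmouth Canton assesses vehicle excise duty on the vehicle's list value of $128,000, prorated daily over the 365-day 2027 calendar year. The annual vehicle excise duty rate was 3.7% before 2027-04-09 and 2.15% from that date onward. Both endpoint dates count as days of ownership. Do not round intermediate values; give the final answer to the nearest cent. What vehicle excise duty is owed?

$2,787.07

2027-01-01 to 2027-04-08: 98 days at 3.7% → $128,000 × 3.7% × 98/365 = $1,271.5836
2027-04-09 to 2027-10-26: 201 days at 2.15% → $128,000 × 2.15% × 201/365 = $1,515.4849
Total = $2,787.0685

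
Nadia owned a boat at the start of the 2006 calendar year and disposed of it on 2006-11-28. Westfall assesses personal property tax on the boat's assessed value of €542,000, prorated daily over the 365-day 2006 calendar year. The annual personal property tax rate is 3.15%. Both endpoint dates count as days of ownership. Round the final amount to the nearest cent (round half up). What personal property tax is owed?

€15,529.41

Days held (2006-01-01 to 2006-11-28): 332 out of 365
Tax = €542,000 × 3.15% × 332/365 = €15,529.4137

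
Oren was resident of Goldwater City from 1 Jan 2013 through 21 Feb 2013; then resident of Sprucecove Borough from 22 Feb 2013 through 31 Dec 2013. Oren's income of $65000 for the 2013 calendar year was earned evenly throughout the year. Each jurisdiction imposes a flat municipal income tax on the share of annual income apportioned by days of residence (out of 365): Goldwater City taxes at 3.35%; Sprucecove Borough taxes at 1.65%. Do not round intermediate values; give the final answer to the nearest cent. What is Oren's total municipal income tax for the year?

$1229.92

Goldwater City, 1 Jan – 21 Feb 2013: 52 days → $65000 × 3.35% × 52/365 = $310.2192
Sprucecove Borough, 22 Feb – 31 Dec 2013: 313 days → $65000 × 1.65% × 313/365 = $919.7055
Total = $1229.9247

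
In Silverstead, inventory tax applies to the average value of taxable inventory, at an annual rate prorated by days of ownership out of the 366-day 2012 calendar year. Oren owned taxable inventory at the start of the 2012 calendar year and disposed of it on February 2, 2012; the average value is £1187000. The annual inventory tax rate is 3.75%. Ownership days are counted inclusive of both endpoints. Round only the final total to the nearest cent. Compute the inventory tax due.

£4013.42

Days held (January 1 – February 2, 2012): 33 out of 366
Tax = £1187000 × 3.75% × 33/366 = £4013.4221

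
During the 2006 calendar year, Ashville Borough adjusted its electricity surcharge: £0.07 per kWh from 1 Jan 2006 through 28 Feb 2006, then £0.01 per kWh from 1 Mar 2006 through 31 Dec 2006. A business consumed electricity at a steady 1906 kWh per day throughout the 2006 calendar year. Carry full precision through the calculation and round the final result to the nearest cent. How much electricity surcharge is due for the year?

1 Jan – 28 Feb 2006: 59 days × 1906 kWh/day = 112,454 kWh at £0.07/kWh → £7,871.78
1 Mar – 31 Dec 2006: 306 days × 1906 kWh/day = 583,236 kWh at £0.01/kWh → £5,832.36

£13,704.14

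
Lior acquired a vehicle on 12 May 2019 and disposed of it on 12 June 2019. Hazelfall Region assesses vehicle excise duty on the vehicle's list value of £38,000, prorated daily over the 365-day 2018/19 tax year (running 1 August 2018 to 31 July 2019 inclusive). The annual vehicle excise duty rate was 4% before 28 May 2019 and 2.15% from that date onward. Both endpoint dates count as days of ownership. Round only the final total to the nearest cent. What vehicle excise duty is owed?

£102.44

12 May – 27 May 2019: 16 days at 4% → £38,000 × 4% × 16/365 = £66.6301
28 May – 12 June 2019: 16 days at 2.15% → £38,000 × 2.15% × 16/365 = £35.8137
Total = £102.4438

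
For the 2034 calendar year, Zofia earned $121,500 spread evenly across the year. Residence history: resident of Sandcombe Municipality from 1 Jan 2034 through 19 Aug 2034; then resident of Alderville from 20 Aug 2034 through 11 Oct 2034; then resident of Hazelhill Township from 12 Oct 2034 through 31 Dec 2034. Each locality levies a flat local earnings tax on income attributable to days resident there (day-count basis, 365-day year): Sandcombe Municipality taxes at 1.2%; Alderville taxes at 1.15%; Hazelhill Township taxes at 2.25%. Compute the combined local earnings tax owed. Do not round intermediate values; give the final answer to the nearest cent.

Sandcombe Municipality, 1 Jan – 19 Aug 2034: 231 days → $121,500 × 1.2% × 231/365 = $922.7342
Alderville, 20 Aug – 11 Oct 2034: 53 days → $121,500 × 1.15% × 53/365 = $202.8884
Hazelhill Township, 12 Oct – 31 Dec 2034: 81 days → $121,500 × 2.25% × 81/365 = $606.6678
Total = $1,732.2904

$1,732.29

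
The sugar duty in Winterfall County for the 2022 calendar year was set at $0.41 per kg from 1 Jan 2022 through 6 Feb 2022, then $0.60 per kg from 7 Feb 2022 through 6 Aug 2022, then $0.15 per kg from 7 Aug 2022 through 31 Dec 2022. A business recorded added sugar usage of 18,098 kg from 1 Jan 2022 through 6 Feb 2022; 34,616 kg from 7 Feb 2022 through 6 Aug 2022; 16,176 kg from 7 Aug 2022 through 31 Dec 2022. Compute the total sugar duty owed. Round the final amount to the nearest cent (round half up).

1 Jan – 6 Feb 2022: 18,098 kg at $0.41/kg → $7,420.18
7 Feb – 6 Aug 2022: 34,616 kg at $0.60/kg → $20,769.60
7 Aug – 31 Dec 2022: 16,176 kg at $0.15/kg → $2,426.40

$30,616.18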